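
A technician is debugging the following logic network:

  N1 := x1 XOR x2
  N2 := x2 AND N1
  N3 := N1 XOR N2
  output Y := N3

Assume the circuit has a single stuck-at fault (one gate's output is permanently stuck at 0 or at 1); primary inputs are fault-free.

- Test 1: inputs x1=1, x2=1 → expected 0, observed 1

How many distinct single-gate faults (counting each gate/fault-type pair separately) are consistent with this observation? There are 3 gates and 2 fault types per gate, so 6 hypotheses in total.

2

Fault-free: N1=0, N2=0, N3=0 → 0. Observed 1.
  N1 stuck-at-0: output 0 ✗
  N1 stuck-at-1: output 0 ✗
  N2 stuck-at-0: output 0 ✗
  N2 stuck-at-1: output 1 ✓
  N3 stuck-at-0: output 0 ✗
  N3 stuck-at-1: output 1 ✓
Consistent faults: {N2 stuck-at-1, N3 stuck-at-1} — 2 in all.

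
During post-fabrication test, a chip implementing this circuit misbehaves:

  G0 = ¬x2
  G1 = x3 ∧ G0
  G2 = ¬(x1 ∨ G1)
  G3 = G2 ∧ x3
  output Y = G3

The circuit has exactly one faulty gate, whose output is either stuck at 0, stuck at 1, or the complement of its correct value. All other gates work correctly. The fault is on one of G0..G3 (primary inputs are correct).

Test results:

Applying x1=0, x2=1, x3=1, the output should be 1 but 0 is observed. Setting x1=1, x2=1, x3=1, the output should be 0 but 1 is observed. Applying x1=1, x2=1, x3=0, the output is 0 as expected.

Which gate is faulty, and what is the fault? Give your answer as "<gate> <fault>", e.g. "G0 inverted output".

Fault-free values for test 1 (x1=0, x2=1, x3=1): G0=0, G1=0, G2=1, G3=1, giving Y=1. Observed 0.
Test 1: faults giving observed 0 are {G0 stuck-at-1, G0 inverted output, G1 stuck-at-1, G1 inverted output, G2 stuck-at-0, G2 inverted output, G3 stuck-at-0, G3 inverted output}.
Test 2 (x1=1, x2=1, x3=1): fault-free G0=0, G1=0, G2=0, G3=0 → 0; observed 1. Eliminates G0 stuck-at-1, G0 inverted output, G1 stuck-at-1, G1 inverted output, G2 stuck-at-0, G3 stuck-at-0.
Test 3 (x1=1, x2=1, x3=0): fault-free G0=0, G1=0, G2=0, G3=0 → 0; observed 0. Eliminates G3 inverted output.
Only G2 inverted output is consistent with every test.

G2 inverted output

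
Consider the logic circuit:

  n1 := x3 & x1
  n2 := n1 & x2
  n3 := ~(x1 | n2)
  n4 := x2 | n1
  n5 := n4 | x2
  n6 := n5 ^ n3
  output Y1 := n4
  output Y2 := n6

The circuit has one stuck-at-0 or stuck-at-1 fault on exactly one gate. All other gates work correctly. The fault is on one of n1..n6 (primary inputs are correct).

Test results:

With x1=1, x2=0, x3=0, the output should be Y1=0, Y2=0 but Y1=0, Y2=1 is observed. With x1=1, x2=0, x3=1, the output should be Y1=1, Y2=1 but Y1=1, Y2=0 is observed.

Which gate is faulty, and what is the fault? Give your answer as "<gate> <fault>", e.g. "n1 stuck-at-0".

Fault-free values for test 1 (x1=1, x2=0, x3=0): n1=0, n2=0, n3=0, n4=0, n5=0, n6=0, giving Y1=0, Y2=0. Observed Y1=0, Y2=1.
Test 1: faults giving observed Y1=0, Y2=1 are {n3 stuck-at-1, n5 stuck-at-1, n6 stuck-at-1}.
Test 2 (x1=1, x2=0, x3=1): fault-free n1=1, n2=0, n3=0, n4=1, n5=1, n6=1 → Y1=1, Y2=1; observed Y1=1, Y2=0. Eliminates n5 stuck-at-1, n6 stuck-at-1.
Only n3 stuck-at-1 is consistent with every test.

n3 stuck-at-1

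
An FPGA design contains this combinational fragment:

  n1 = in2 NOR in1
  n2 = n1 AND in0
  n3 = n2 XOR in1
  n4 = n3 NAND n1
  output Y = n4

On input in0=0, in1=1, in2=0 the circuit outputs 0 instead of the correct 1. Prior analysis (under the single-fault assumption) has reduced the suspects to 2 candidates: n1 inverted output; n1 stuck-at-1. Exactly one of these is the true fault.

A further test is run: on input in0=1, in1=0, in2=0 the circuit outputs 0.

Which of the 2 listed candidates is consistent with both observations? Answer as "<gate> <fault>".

Evaluate each candidate on input in0=1, in1=0, in2=0:
  n1 inverted output: n1=0 [inverted output], n2=0, n3=0, n4=1 → 1 — eliminated
  n1 stuck-at-1: n1=1 [stuck-at-1], n2=1, n3=1, n4=0 → 0 — matches
Only n1 stuck-at-1 reproduces the observed 0.

n1 stuck-at-1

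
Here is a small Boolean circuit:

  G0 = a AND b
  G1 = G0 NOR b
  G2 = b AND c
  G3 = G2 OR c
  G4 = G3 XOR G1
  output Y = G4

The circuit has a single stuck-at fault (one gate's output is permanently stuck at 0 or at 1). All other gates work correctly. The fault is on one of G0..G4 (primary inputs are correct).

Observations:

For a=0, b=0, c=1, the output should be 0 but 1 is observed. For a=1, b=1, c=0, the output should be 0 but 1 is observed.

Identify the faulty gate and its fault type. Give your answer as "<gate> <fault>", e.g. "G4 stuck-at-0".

Fault-free values for test 1 (a=0, b=0, c=1): G0=0, G1=1, G2=0, G3=1, G4=0, giving Y=0. Observed 1.
Test 1: faults giving observed 1 are {G0 stuck-at-1, G1 stuck-at-0, G3 stuck-at-0, G4 stuck-at-1}.
Test 2 (a=1, b=1, c=0): fault-free G0=1, G1=0, G2=0, G3=0, G4=0 → 0; observed 1. Eliminates G0 stuck-at-1, G1 stuck-at-0, G3 stuck-at-0.
Only G4 stuck-at-1 is consistent with every test.

G4 stuck-at-1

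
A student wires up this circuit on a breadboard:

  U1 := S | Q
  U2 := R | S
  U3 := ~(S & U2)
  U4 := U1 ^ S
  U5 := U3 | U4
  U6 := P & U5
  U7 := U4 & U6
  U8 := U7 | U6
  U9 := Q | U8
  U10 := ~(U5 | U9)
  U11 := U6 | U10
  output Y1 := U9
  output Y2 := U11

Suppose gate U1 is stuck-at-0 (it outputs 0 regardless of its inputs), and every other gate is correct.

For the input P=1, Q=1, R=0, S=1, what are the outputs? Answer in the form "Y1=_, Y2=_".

Propagate with U1 forced: U1=0 [stuck-at-0], U2=1, U3=0, U4=1, U5=1, U6=1, U7=1, U8=1, U9=1, U10=0, U11=1.
So the outputs are Y1=1, Y2=1. (Without the fault they would be Y1=1, Y2=0.)

Y1=1, Y2=1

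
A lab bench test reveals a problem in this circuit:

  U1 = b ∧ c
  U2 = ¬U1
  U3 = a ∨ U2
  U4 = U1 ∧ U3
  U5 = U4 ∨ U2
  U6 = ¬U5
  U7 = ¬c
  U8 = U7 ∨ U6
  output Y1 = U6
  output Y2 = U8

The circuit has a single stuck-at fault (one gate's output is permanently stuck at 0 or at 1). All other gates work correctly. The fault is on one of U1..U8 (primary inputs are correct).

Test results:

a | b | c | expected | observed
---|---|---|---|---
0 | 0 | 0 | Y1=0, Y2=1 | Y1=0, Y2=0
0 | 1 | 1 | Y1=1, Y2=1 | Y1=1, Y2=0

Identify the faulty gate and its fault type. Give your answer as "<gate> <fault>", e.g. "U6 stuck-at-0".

U8 stuck-at-0

Fault-free values for test 1 (a=0, b=0, c=0): U1=0, U2=1, U3=1, U4=0, U5=1, U6=0, U7=1, U8=1, giving Y1=0, Y2=1. Observed Y1=0, Y2=0.
Test 1: faults giving observed Y1=0, Y2=0 are {U7 stuck-at-0, U8 stuck-at-0}.
Test 2 (a=0, b=1, c=1): fault-free U1=1, U2=0, U3=0, U4=0, U5=0, U6=1, U7=0, U8=1 → Y1=1, Y2=1; observed Y1=1, Y2=0. Eliminates U7 stuck-at-0.
Only U8 stuck-at-0 is consistent with every test.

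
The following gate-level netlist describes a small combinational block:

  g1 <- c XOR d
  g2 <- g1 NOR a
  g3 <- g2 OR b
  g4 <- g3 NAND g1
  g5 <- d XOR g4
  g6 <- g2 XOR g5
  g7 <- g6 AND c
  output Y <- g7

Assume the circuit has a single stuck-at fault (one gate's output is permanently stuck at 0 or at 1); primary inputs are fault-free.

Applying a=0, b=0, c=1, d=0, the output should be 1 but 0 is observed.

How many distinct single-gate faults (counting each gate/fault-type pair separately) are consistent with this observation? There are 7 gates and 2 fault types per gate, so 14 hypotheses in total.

6

Fault-free: g1=1, g2=0, g3=0, g4=1, g5=1, g6=1, g7=1 → 1. Observed 0.
  g1 stuck-at-0: output 0 ✓
  g1 stuck-at-1: output 1 ✗
  g2 stuck-at-0: output 1 ✗
  g2 stuck-at-1: output 1 ✗
  g3 stuck-at-0: output 1 ✗
  g3 stuck-at-1: output 0 ✓
  g4 stuck-at-0: output 0 ✓
  g4 stuck-at-1: output 1 ✗
  g5 stuck-at-0: output 0 ✓
  g5 stuck-at-1: output 1 ✗
  g6 stuck-at-0: output 0 ✓
  g6 stuck-at-1: output 1 ✗
  g7 stuck-at-0: output 0 ✓
  g7 stuck-at-1: output 1 ✗
Consistent faults: {g1 stuck-at-0, g3 stuck-at-1, g4 stuck-at-0, g5 stuck-at-0, g6 stuck-at-0, g7 stuck-at-0} — 6 in all.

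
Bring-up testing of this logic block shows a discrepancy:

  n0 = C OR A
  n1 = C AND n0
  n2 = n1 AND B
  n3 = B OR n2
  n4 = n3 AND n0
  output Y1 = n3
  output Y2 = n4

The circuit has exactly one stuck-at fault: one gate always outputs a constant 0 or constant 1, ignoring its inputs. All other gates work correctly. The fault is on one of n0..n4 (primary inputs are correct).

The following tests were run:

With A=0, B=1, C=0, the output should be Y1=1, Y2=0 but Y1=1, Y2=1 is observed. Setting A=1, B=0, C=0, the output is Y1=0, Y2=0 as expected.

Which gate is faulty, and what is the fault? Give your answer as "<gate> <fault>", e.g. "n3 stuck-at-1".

Fault-free values for test 1 (A=0, B=1, C=0): n0=0, n1=0, n2=0, n3=1, n4=0, giving Y1=1, Y2=0. Observed Y1=1, Y2=1.
Test 1: faults giving observed Y1=1, Y2=1 are {n0 stuck-at-1, n4 stuck-at-1}.
Test 2 (A=1, B=0, C=0): fault-free n0=1, n1=0, n2=0, n3=0, n4=0 → Y1=0, Y2=0; observed Y1=0, Y2=0. Eliminates n4 stuck-at-1.
Only n0 stuck-at-1 is consistent with every test.

n0 stuck-at-1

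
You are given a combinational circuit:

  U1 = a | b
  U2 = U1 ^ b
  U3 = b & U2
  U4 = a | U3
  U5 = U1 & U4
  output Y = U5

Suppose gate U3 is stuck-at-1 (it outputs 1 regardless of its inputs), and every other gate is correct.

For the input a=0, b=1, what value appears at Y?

1

Propagate with U3 forced: U1=1, U2=0, U3=1 [stuck-at-1], U4=1, U5=1.
So Y = 1. (Without the fault it would be 0.)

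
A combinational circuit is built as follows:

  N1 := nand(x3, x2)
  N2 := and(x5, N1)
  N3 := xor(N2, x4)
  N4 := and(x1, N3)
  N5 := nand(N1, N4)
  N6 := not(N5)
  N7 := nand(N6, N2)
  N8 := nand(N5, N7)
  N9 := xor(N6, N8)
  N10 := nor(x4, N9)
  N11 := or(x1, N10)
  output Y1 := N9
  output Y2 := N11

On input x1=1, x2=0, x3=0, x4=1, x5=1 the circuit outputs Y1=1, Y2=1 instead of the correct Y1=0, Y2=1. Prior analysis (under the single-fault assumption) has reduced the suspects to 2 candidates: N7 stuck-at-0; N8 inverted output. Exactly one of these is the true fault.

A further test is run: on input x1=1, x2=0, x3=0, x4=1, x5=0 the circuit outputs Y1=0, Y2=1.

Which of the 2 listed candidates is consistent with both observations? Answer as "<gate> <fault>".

N7 stuck-at-0

Evaluate each candidate on input x1=1, x2=0, x3=0, x4=1, x5=0:
  N7 stuck-at-0: N1=1, N2=0, N3=1, N4=1, N5=0, N6=1, N7=0 [stuck-at-0], N8=1, N9=0, N10=0, N11=1 → Y1=0, Y2=1 — matches
  N8 inverted output: N1=1, N2=0, N3=1, N4=1, N5=0, N6=1, N7=1, N8=0 [inverted output], N9=1, N10=0, N11=1 → Y1=1, Y2=1 — eliminated
Only N7 stuck-at-0 reproduces the observed Y1=0, Y2=1.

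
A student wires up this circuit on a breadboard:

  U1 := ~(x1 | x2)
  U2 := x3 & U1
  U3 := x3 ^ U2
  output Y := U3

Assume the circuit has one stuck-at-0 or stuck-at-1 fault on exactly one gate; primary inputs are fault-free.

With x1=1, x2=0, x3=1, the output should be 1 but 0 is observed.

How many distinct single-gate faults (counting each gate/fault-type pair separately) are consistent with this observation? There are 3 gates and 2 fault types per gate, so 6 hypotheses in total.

3

Fault-free: U1=0, U2=0, U3=1 → 1. Observed 0.
  U1 stuck-at-0: output 1 ✗
  U1 stuck-at-1: output 0 ✓
  U2 stuck-at-0: output 1 ✗
  U2 stuck-at-1: output 0 ✓
  U3 stuck-at-0: output 0 ✓
  U3 stuck-at-1: output 1 ✗
Consistent faults: {U1 stuck-at-1, U2 stuck-at-1, U3 stuck-at-0} — 3 in all.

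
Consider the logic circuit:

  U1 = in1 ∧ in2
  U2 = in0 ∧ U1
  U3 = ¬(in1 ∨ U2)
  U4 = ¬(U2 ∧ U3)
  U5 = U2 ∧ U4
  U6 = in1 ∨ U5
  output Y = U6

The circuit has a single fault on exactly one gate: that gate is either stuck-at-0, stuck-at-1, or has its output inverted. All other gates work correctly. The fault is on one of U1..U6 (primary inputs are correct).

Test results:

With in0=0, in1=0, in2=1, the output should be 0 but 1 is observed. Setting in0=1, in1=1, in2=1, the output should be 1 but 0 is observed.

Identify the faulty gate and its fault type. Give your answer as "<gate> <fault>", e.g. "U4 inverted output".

U6 inverted output

Fault-free values for test 1 (in0=0, in1=0, in2=1): U1=0, U2=0, U3=1, U4=1, U5=0, U6=0, giving Y=0. Observed 1.
Test 1: faults giving observed 1 are {U2 stuck-at-1, U2 inverted output, U5 stuck-at-1, U5 inverted output, U6 stuck-at-1, U6 inverted output}.
Test 2 (in0=1, in1=1, in2=1): fault-free U1=1, U2=1, U3=0, U4=1, U5=1, U6=1 → 1; observed 0. Eliminates U2 stuck-at-1, U2 inverted output, U5 stuck-at-1, U5 inverted output, U6 stuck-at-1.
Only U6 inverted output is consistent with every test.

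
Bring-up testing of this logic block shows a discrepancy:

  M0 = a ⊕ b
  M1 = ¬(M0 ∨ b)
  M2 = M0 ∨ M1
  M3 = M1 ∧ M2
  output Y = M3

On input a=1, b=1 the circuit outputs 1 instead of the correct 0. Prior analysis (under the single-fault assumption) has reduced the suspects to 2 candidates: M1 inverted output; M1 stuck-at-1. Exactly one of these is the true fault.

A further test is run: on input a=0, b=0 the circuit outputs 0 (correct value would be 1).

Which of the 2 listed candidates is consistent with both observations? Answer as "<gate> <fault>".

Evaluate each candidate on input a=0, b=0:
  M1 inverted output: M0=0, M1=0 [inverted output], M2=0, M3=0 → 0 — matches
  M1 stuck-at-1: M0=0, M1=1 [stuck-at-1], M2=1, M3=1 → 1 — eliminated
Only M1 inverted output reproduces the observed 0.

M1 inverted output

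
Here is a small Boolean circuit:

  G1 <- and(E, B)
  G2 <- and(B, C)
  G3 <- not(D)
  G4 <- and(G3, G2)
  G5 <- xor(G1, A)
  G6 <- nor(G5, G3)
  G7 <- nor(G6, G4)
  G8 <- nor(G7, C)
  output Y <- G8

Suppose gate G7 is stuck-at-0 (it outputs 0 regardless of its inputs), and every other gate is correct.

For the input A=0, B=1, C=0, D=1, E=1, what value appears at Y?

Propagate with G7 forced: G1=1, G2=0, G3=0, G4=0, G5=1, G6=0, G7=0 [stuck-at-0], G8=1.
So Y = 1. (Without the fault it would be 0.)

1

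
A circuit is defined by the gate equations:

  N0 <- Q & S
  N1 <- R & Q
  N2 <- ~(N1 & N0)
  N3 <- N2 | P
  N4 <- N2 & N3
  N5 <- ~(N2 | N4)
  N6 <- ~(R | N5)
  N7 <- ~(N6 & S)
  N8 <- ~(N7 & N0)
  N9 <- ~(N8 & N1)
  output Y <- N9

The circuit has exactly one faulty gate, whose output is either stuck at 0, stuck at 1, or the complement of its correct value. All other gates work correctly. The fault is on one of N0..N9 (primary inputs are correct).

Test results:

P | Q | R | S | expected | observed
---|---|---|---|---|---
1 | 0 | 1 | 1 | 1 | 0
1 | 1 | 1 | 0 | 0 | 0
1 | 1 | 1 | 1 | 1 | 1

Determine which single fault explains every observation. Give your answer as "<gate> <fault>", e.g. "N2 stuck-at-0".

N1 stuck-at-1

Fault-free values for test 1 (P=1, Q=0, R=1, S=1): N0=0, N1=0, N2=1, N3=1, N4=1, N5=0, N6=0, N7=1, N8=1, N9=1, giving Y=1. Observed 0.
Test 1: faults giving observed 0 are {N1 stuck-at-1, N1 inverted output, N9 stuck-at-0, N9 inverted output}.
Test 2 (P=1, Q=1, R=1, S=0): fault-free N0=0, N1=1, N2=1, N3=1, N4=1, N5=0, N6=0, N7=1, N8=1, N9=0 → 0; observed 0. Eliminates N1 inverted output, N9 inverted output.
Test 3 (P=1, Q=1, R=1, S=1): fault-free N0=1, N1=1, N2=0, N3=1, N4=0, N5=1, N6=0, N7=1, N8=0, N9=1 → 1; observed 1. Eliminates N9 stuck-at-0.
Only N1 stuck-at-1 is consistent with every test.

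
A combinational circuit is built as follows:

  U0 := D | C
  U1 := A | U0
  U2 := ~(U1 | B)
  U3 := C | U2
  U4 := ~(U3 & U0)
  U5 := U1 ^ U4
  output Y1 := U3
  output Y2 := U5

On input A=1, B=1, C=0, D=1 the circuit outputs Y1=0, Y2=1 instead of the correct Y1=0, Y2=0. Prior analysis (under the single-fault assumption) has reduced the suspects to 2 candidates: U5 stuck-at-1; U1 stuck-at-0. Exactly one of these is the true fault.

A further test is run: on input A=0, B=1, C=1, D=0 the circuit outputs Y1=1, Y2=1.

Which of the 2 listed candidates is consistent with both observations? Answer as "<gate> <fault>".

U5 stuck-at-1

Evaluate each candidate on input A=0, B=1, C=1, D=0:
  U5 stuck-at-1: U0=1, U1=1, U2=0, U3=1, U4=0, U5=1 [stuck-at-1] → Y1=1, Y2=1 — matches
  U1 stuck-at-0: U0=1, U1=0 [stuck-at-0], U2=0, U3=1, U4=0, U5=0 → Y1=1, Y2=0 — eliminated
Only U5 stuck-at-1 reproduces the observed Y1=1, Y2=1.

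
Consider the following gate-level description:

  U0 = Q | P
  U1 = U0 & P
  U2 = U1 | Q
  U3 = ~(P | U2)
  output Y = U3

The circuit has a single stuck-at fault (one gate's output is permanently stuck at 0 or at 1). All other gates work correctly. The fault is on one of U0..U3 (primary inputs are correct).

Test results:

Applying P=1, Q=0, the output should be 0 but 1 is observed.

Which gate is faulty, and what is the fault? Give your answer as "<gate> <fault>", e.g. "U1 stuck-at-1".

U3 stuck-at-1

Fault-free values for test 1 (P=1, Q=0): U0=1, U1=1, U2=1, U3=0, giving Y=0. Observed 1.
Test 1: faults giving observed 1 are {U3 stuck-at-1}.
Only U3 stuck-at-1 is consistent with every test.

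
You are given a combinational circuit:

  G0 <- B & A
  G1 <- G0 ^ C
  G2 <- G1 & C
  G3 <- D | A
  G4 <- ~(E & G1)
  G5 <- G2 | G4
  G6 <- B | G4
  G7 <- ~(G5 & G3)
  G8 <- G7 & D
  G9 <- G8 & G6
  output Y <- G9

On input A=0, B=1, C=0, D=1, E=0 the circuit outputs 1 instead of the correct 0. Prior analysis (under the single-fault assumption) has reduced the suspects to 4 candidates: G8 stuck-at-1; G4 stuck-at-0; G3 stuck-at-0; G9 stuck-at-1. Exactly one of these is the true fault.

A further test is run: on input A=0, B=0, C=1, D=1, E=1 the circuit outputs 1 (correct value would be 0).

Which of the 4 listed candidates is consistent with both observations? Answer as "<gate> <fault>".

G9 stuck-at-1

Evaluate each candidate on input A=0, B=0, C=1, D=1, E=1:
  G8 stuck-at-1: G0=0, G1=1, G2=1, G3=1, G4=0, G5=1, G6=0, G7=0, G8=1 [stuck-at-1], G9=0 → 0 — eliminated
  G4 stuck-at-0: G0=0, G1=1, G2=1, G3=1, G4=0 [stuck-at-0], G5=1, G6=0, G7=0, G8=0, G9=0 → 0 — eliminated
  G3 stuck-at-0: G0=0, G1=1, G2=1, G3=0 [stuck-at-0], G4=0, G5=1, G6=0, G7=1, G8=1, G9=0 → 0 — eliminated
  G9 stuck-at-1: G0=0, G1=1, G2=1, G3=1, G4=0, G5=1, G6=0, G7=0, G8=0, G9=1 [stuck-at-1] → 1 — matches
Only G9 stuck-at-1 reproduces the observed 1.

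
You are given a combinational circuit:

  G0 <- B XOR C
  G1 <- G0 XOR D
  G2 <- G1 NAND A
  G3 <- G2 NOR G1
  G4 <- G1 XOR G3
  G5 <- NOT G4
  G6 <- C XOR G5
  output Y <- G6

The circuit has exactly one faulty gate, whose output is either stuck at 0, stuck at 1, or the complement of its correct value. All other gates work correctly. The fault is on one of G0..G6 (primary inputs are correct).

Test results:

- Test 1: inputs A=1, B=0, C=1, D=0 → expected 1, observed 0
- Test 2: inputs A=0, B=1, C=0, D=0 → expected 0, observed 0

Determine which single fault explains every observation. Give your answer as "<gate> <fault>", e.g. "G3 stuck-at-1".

Fault-free values for test 1 (A=1, B=0, C=1, D=0): G0=1, G1=1, G2=0, G3=0, G4=1, G5=0, G6=1, giving Y=1. Observed 0.
Test 1: faults giving observed 0 are {G0 stuck-at-0, G0 inverted output, G1 stuck-at-0, G1 inverted output, G3 stuck-at-1, G3 inverted output, G4 stuck-at-0, G4 inverted output, G5 stuck-at-1, G5 inverted output, G6 stuck-at-0, G6 inverted output}.
Test 2 (A=0, B=1, C=0, D=0): fault-free G0=1, G1=1, G2=1, G3=0, G4=1, G5=0, G6=0 → 0; observed 0. Eliminates G0 stuck-at-0, G0 inverted output, G1 stuck-at-0, G1 inverted output, G3 stuck-at-1, G3 inverted output, G4 stuck-at-0, G4 inverted output, G5 stuck-at-1, G5 inverted output, G6 inverted output.
Only G6 stuck-at-0 is consistent with every test.

G6 stuck-at-0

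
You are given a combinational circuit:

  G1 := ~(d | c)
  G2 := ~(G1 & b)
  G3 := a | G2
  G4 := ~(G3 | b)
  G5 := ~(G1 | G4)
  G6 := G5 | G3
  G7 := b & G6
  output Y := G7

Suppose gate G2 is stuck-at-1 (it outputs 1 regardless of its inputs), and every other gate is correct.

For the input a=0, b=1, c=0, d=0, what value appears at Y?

1

Propagate with G2 forced: G1=1, G2=1 [stuck-at-1], G3=1, G4=0, G5=0, G6=1, G7=1.
So Y = 1. (Without the fault it would be 0.)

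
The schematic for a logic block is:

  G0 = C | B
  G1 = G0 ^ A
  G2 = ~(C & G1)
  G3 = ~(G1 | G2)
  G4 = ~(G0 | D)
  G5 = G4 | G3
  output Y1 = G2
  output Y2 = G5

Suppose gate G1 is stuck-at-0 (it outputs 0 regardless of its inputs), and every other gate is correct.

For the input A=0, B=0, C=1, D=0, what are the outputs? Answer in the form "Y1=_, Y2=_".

Propagate with G1 forced: G0=1, G1=0 [stuck-at-0], G2=1, G3=0, G4=0, G5=0.
So the outputs are Y1=1, Y2=0. (Without the fault they would be Y1=0, Y2=0.)

Y1=1, Y2=0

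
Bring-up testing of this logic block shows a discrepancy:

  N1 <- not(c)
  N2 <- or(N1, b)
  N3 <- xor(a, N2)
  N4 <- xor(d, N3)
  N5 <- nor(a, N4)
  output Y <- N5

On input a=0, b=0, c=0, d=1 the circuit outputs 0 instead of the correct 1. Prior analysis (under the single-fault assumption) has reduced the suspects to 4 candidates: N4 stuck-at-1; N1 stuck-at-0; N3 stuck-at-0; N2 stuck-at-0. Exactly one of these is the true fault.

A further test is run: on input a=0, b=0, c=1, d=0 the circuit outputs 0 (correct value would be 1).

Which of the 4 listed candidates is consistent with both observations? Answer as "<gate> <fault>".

Evaluate each candidate on input a=0, b=0, c=1, d=0:
  N4 stuck-at-1: N1=0, N2=0, N3=0, N4=1 [stuck-at-1], N5=0 → 0 — matches
  N1 stuck-at-0: N1=0 [stuck-at-0], N2=0, N3=0, N4=0, N5=1 → 1 — eliminated
  N3 stuck-at-0: N1=0, N2=0, N3=0 [stuck-at-0], N4=0, N5=1 → 1 — eliminated
  N2 stuck-at-0: N1=0, N2=0 [stuck-at-0], N3=0, N4=0, N5=1 → 1 — eliminated
Only N4 stuck-at-1 reproduces the observed 0.

N4 stuck-at-1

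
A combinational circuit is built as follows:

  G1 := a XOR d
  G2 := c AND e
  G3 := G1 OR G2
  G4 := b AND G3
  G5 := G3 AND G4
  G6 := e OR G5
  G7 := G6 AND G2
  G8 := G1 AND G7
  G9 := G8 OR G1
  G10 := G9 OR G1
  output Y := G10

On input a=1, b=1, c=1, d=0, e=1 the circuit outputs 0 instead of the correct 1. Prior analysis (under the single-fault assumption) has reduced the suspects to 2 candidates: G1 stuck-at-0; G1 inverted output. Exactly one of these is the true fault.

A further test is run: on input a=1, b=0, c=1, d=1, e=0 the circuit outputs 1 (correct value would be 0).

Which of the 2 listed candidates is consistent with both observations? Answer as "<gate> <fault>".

G1 inverted output

Evaluate each candidate on input a=1, b=0, c=1, d=1, e=0:
  G1 stuck-at-0: G1=0 [stuck-at-0], G2=0, G3=0, G4=0, G5=0, G6=0, G7=0, G8=0, G9=0, G10=0 → 0 — eliminated
  G1 inverted output: G1=1 [inverted output], G2=0, G3=1, G4=0, G5=0, G6=0, G7=0, G8=0, G9=1, G10=1 → 1 — matches
Only G1 inverted output reproduces the observed 1.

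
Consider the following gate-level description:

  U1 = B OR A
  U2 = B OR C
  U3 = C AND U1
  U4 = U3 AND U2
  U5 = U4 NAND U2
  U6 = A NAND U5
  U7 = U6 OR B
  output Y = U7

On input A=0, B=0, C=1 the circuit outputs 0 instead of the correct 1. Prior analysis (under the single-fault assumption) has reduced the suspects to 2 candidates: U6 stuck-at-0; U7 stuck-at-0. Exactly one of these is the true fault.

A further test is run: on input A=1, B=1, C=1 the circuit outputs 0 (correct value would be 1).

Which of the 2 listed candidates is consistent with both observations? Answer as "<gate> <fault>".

Evaluate each candidate on input A=1, B=1, C=1:
  U6 stuck-at-0: U1=1, U2=1, U3=1, U4=1, U5=0, U6=0 [stuck-at-0], U7=1 → 1 — eliminated
  U7 stuck-at-0: U1=1, U2=1, U3=1, U4=1, U5=0, U6=1, U7=0 [stuck-at-0] → 0 — matches
Only U7 stuck-at-0 reproduces the observed 0.

U7 stuck-at-0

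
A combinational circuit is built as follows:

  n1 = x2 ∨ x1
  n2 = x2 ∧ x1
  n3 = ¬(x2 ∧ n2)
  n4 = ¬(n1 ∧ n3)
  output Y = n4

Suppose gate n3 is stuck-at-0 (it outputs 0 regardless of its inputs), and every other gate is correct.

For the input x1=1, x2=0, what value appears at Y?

1

Propagate with n3 forced: n1=1, n2=0, n3=0 [stuck-at-0], n4=1.
So Y = 1. (Without the fault it would be 0.)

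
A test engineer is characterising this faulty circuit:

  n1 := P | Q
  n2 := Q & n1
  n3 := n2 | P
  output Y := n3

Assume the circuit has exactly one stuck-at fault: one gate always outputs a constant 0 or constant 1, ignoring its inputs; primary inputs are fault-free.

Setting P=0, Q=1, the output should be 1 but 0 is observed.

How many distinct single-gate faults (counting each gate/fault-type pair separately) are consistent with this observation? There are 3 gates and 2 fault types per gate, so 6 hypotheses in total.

3

Fault-free: n1=1, n2=1, n3=1 → 1. Observed 0.
  n1 stuck-at-0: output 0 ✓
  n1 stuck-at-1: output 1 ✗
  n2 stuck-at-0: output 0 ✓
  n2 stuck-at-1: output 1 ✗
  n3 stuck-at-0: output 0 ✓
  n3 stuck-at-1: output 1 ✗
Consistent faults: {n1 stuck-at-0, n2 stuck-at-0, n3 stuck-at-0} — 3 in all.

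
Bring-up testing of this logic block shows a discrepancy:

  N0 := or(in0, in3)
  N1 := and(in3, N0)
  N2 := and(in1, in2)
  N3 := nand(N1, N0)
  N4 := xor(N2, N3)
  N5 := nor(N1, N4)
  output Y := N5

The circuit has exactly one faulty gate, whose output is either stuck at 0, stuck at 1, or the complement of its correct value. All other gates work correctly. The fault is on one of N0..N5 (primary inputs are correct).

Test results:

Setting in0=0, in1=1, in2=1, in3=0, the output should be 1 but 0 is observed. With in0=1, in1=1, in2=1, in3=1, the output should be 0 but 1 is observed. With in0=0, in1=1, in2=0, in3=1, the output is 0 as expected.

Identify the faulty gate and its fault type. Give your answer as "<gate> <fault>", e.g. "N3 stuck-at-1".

Fault-free values for test 1 (in0=0, in1=1, in2=1, in3=0): N0=0, N1=0, N2=1, N3=1, N4=0, N5=1, giving Y=1. Observed 0.
Test 1: faults giving observed 0 are {N1 stuck-at-1, N1 inverted output, N2 stuck-at-0, N2 inverted output, N3 stuck-at-0, N3 inverted output, N4 stuck-at-1, N4 inverted output, N5 stuck-at-0, N5 inverted output}.
Test 2 (in0=1, in1=1, in2=1, in3=1): fault-free N0=1, N1=1, N2=1, N3=0, N4=1, N5=0 → 0; observed 1. Eliminates N1 stuck-at-1, N2 stuck-at-0, N2 inverted output, N3 stuck-at-0, N3 inverted output, N4 stuck-at-1, N4 inverted output, N5 stuck-at-0.
Test 3 (in0=0, in1=1, in2=0, in3=1): fault-free N0=1, N1=1, N2=0, N3=0, N4=0, N5=0 → 0; observed 0. Eliminates N5 inverted output.
Only N1 inverted output is consistent with every test.

N1 inverted output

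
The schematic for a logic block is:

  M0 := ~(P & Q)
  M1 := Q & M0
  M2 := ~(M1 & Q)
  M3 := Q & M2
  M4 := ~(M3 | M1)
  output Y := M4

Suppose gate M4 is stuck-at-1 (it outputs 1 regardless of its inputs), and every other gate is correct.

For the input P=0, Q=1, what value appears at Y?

1

Propagate with M4 forced: M0=1, M1=1, M2=0, M3=0, M4=1 [stuck-at-1].
So Y = 1. (Without the fault it would be 0.)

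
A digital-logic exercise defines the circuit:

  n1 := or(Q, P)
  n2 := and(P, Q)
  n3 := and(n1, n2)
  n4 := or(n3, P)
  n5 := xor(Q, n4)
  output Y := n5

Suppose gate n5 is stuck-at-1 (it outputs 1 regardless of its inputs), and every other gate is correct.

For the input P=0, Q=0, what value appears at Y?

1

Propagate with n5 forced: n1=0, n2=0, n3=0, n4=0, n5=1 [stuck-at-1].
So Y = 1. (Without the fault it would be 0.)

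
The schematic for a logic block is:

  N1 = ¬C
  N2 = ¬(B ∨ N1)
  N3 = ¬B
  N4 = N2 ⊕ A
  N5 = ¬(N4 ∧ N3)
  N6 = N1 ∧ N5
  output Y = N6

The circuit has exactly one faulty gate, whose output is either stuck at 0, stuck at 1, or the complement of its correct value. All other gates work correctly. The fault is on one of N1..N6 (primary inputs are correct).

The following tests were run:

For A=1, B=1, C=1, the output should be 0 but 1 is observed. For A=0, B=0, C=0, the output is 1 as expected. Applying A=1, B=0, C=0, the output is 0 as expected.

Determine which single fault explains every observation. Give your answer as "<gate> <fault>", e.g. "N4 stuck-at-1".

Fault-free values for test 1 (A=1, B=1, C=1): N1=0, N2=0, N3=0, N4=1, N5=1, N6=0, giving Y=0. Observed 1.
Test 1: faults giving observed 1 are {N1 stuck-at-1, N1 inverted output, N6 stuck-at-1, N6 inverted output}.
Test 2 (A=0, B=0, C=0): fault-free N1=1, N2=0, N3=1, N4=0, N5=1, N6=1 → 1; observed 1. Eliminates N1 inverted output, N6 inverted output.
Test 3 (A=1, B=0, C=0): fault-free N1=1, N2=0, N3=1, N4=1, N5=0, N6=0 → 0; observed 0. Eliminates N6 stuck-at-1.
Only N1 stuck-at-1 is consistent with every test.

N1 stuck-at-1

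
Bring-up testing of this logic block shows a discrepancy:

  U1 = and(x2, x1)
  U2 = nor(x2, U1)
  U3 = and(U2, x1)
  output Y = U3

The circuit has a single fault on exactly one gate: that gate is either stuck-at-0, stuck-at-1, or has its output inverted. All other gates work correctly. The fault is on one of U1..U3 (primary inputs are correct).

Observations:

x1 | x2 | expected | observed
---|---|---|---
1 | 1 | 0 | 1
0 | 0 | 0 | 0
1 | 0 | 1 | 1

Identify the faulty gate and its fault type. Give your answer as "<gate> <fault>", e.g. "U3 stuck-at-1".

U2 stuck-at-1

Fault-free values for test 1 (x1=1, x2=1): U1=1, U2=0, U3=0, giving Y=0. Observed 1.
Test 1: faults giving observed 1 are {U2 stuck-at-1, U2 inverted output, U3 stuck-at-1, U3 inverted output}.
Test 2 (x1=0, x2=0): fault-free U1=0, U2=1, U3=0 → 0; observed 0. Eliminates U3 stuck-at-1, U3 inverted output.
Test 3 (x1=1, x2=0): fault-free U1=0, U2=1, U3=1 → 1; observed 1. Eliminates U2 inverted output.
Only U2 stuck-at-1 is consistent with every test.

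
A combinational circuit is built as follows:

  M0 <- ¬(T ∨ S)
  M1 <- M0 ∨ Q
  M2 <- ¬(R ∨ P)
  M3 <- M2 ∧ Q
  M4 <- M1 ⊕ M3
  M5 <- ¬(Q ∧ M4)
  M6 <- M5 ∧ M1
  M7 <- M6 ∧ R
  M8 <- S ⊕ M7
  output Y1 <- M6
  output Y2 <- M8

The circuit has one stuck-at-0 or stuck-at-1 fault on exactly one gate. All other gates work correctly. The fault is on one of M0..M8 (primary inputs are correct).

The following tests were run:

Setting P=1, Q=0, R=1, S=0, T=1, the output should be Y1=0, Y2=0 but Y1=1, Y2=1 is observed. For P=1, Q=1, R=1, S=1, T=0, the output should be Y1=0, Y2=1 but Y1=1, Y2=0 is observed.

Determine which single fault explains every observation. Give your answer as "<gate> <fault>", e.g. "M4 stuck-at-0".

Fault-free values for test 1 (P=1, Q=0, R=1, S=0, T=1): M0=0, M1=0, M2=0, M3=0, M4=0, M5=1, M6=0, M7=0, M8=0, giving Y1=0, Y2=0. Observed Y1=1, Y2=1.
Test 1: faults giving observed Y1=1, Y2=1 are {M0 stuck-at-1, M1 stuck-at-1, M6 stuck-at-1}.
Test 2 (P=1, Q=1, R=1, S=1, T=0): fault-free M0=0, M1=1, M2=0, M3=0, M4=1, M5=0, M6=0, M7=0, M8=1 → Y1=0, Y2=1; observed Y1=1, Y2=0. Eliminates M0 stuck-at-1, M1 stuck-at-1.
Only M6 stuck-at-1 is consistent with every test.

M6 stuck-at-1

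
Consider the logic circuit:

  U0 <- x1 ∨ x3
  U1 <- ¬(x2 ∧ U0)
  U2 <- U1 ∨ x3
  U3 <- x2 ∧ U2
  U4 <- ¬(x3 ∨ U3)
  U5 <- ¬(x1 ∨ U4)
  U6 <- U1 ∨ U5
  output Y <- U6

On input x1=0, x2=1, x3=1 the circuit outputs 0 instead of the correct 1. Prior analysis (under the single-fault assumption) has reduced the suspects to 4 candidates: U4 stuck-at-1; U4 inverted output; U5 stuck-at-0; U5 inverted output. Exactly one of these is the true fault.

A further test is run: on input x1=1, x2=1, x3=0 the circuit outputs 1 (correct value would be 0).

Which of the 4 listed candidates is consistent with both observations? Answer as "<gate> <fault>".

U5 inverted output

Evaluate each candidate on input x1=1, x2=1, x3=0:
  U4 stuck-at-1: U0=1, U1=0, U2=0, U3=0, U4=1 [stuck-at-1], U5=0, U6=0 → 0 — eliminated
  U4 inverted output: U0=1, U1=0, U2=0, U3=0, U4=0 [inverted output], U5=0, U6=0 → 0 — eliminated
  U5 stuck-at-0: U0=1, U1=0, U2=0, U3=0, U4=1, U5=0 [stuck-at-0], U6=0 → 0 — eliminated
  U5 inverted output: U0=1, U1=0, U2=0, U3=0, U4=1, U5=1 [inverted output], U6=1 → 1 — matches
Only U5 inverted output reproduces the observed 1.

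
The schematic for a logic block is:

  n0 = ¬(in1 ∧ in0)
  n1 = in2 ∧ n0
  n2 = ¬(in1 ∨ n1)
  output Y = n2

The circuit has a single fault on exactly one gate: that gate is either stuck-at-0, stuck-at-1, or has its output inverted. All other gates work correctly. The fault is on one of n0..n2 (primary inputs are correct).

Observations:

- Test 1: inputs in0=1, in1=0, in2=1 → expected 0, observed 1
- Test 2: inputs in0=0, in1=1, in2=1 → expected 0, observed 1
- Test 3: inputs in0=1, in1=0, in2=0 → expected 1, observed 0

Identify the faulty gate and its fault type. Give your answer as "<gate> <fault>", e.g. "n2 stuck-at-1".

n2 inverted output

Fault-free values for test 1 (in0=1, in1=0, in2=1): n0=1, n1=1, n2=0, giving Y=0. Observed 1.
Test 1: faults giving observed 1 are {n0 stuck-at-0, n0 inverted output, n1 stuck-at-0, n1 inverted output, n2 stuck-at-1, n2 inverted output}.
Test 2 (in0=0, in1=1, in2=1): fault-free n0=1, n1=1, n2=0 → 0; observed 1. Eliminates n0 stuck-at-0, n0 inverted output, n1 stuck-at-0, n1 inverted output.
Test 3 (in0=1, in1=0, in2=0): fault-free n0=1, n1=0, n2=1 → 1; observed 0. Eliminates n2 stuck-at-1.
Only n2 inverted output is consistent with every test.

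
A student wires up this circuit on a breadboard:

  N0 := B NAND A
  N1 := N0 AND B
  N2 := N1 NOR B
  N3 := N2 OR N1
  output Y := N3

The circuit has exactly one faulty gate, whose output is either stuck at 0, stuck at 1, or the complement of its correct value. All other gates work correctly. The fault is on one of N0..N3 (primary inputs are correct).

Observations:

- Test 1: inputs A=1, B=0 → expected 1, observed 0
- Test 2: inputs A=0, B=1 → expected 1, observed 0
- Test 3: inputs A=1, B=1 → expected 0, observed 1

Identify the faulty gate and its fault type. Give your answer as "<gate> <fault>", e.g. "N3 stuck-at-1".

N3 inverted output

Fault-free values for test 1 (A=1, B=0): N0=1, N1=0, N2=1, N3=1, giving Y=1. Observed 0.
Test 1: faults giving observed 0 are {N2 stuck-at-0, N2 inverted output, N3 stuck-at-0, N3 inverted output}.
Test 2 (A=0, B=1): fault-free N0=1, N1=1, N2=0, N3=1 → 1; observed 0. Eliminates N2 stuck-at-0, N2 inverted output.
Test 3 (A=1, B=1): fault-free N0=0, N1=0, N2=0, N3=0 → 0; observed 1. Eliminates N3 stuck-at-0.
Only N3 inverted output is consistent with every test.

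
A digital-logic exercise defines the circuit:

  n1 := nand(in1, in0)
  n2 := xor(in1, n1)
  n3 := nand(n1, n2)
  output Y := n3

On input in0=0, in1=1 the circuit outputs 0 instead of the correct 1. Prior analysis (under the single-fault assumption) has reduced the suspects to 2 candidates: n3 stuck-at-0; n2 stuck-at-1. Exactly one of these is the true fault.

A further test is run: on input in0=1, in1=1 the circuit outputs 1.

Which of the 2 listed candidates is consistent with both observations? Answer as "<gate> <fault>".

n2 stuck-at-1

Evaluate each candidate on input in0=1, in1=1:
  n3 stuck-at-0: n1=0, n2=1, n3=0 [stuck-at-0] → 0 — eliminated
  n2 stuck-at-1: n1=0, n2=1 [stuck-at-1], n3=1 → 1 — matches
Only n2 stuck-at-1 reproduces the observed 1.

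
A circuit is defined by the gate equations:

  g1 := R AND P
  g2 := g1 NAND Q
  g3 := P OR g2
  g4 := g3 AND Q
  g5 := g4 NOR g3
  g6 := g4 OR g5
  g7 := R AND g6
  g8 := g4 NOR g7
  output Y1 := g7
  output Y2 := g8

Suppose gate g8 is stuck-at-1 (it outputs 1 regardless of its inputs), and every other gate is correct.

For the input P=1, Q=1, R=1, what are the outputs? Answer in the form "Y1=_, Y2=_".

Y1=1, Y2=1

Propagate with g8 forced: g1=1, g2=0, g3=1, g4=1, g5=0, g6=1, g7=1, g8=1 [stuck-at-1].
So the outputs are Y1=1, Y2=1. (Without the fault they would be Y1=1, Y2=0.)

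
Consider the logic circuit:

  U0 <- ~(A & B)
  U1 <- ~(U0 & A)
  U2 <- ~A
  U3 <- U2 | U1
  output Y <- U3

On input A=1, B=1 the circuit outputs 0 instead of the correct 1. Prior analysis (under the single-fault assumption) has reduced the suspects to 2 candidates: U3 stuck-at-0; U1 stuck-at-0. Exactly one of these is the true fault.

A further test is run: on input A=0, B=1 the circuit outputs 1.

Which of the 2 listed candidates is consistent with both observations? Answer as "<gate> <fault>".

Evaluate each candidate on input A=0, B=1:
  U3 stuck-at-0: U0=1, U1=1, U2=1, U3=0 [stuck-at-0] → 0 — eliminated
  U1 stuck-at-0: U0=1, U1=0 [stuck-at-0], U2=1, U3=1 → 1 — matches
Only U1 stuck-at-0 reproduces the observed 1.

U1 stuck-at-0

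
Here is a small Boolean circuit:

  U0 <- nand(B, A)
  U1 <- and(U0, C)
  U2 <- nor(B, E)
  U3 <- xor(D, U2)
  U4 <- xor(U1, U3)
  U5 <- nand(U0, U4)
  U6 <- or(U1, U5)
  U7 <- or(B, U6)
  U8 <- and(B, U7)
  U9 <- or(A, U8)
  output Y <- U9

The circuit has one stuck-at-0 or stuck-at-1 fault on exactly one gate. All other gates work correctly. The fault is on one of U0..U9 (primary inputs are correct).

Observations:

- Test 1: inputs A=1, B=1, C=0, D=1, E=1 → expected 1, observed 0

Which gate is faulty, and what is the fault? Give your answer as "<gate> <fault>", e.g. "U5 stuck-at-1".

U9 stuck-at-0

Fault-free values for test 1 (A=1, B=1, C=0, D=1, E=1): U0=0, U1=0, U2=0, U3=1, U4=1, U5=1, U6=1, U7=1, U8=1, U9=1, giving Y=1. Observed 0.
Test 1: faults giving observed 0 are {U9 stuck-at-0}.
Only U9 stuck-at-0 is consistent with every test.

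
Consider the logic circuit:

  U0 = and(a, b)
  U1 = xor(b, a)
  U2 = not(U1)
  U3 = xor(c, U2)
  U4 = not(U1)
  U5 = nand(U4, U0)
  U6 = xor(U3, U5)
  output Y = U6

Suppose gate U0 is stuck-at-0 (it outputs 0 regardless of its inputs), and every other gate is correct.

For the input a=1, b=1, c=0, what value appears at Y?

Propagate with U0 forced: U0=0 [stuck-at-0], U1=0, U2=1, U3=1, U4=1, U5=1, U6=0.
So Y = 0. (Without the fault it would be 1.)

0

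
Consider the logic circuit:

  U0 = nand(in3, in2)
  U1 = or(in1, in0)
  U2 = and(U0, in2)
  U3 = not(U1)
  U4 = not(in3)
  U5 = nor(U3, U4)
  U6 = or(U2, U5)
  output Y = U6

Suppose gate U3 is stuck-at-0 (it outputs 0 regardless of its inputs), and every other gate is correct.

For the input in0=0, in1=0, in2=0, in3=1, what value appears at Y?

Propagate with U3 forced: U0=1, U1=0, U2=0, U3=0 [stuck-at-0], U4=0, U5=1, U6=1.
So Y = 1. (Without the fault it would be 0.)

1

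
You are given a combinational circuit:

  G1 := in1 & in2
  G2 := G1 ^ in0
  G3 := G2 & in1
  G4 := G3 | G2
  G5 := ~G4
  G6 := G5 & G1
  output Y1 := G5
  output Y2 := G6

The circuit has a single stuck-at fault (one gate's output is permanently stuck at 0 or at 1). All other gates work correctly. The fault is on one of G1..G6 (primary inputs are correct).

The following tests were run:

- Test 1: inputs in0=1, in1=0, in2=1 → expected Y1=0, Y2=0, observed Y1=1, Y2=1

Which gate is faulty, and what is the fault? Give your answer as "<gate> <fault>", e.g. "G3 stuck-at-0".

G1 stuck-at-1

Fault-free values for test 1 (in0=1, in1=0, in2=1): G1=0, G2=1, G3=0, G4=1, G5=0, G6=0, giving Y1=0, Y2=0. Observed Y1=1, Y2=1.
Test 1: faults giving observed Y1=1, Y2=1 are {G1 stuck-at-1}.
Only G1 stuck-at-1 is consistent with every test.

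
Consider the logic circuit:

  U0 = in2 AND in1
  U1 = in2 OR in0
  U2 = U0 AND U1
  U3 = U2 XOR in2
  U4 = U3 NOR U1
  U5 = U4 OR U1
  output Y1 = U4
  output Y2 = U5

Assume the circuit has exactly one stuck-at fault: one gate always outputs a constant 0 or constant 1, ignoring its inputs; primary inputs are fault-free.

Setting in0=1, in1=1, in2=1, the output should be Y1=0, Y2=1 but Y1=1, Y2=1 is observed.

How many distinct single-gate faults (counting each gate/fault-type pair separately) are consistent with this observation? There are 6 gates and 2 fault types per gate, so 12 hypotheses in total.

Fault-free: U0=1, U1=1, U2=1, U3=0, U4=0, U5=1 → Y1=0, Y2=1. Observed Y1=1, Y2=1.
  U0 stuck-at-0: output Y1=0, Y2=1 ✗
  U0 stuck-at-1: output Y1=0, Y2=1 ✗
  U1 stuck-at-0: output Y1=0, Y2=0 ✗
  U1 stuck-at-1: output Y1=0, Y2=1 ✗
  U2 stuck-at-0: output Y1=0, Y2=1 ✗
  U2 stuck-at-1: output Y1=0, Y2=1 ✗
  U3 stuck-at-0: output Y1=0, Y2=1 ✗
  U3 stuck-at-1: output Y1=0, Y2=1 ✗
  U4 stuck-at-0: output Y1=0, Y2=1 ✗
  U4 stuck-at-1: output Y1=1, Y2=1 ✓
  U5 stuck-at-0: output Y1=0, Y2=0 ✗
  U5 stuck-at-1: output Y1=0, Y2=1 ✗
Consistent faults: {U4 stuck-at-1} — 1 in all.

1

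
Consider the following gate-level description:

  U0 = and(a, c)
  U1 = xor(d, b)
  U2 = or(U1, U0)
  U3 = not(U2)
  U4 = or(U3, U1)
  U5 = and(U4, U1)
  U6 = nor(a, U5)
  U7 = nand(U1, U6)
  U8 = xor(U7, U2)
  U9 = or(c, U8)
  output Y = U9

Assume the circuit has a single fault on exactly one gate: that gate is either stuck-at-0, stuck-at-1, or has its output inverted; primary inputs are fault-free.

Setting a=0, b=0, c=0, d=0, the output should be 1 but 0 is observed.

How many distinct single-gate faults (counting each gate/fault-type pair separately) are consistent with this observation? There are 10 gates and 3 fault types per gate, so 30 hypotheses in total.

Fault-free: U0=0, U1=0, U2=0, U3=1, U4=1, U5=0, U6=1, U7=1, U8=1, U9=1 → 1. Observed 0.
  U0: stuck-at-1, inverted output ✓; others ✗
  U1: stuck-at-1, inverted output ✓; others ✗
  U2: stuck-at-1, inverted output ✓; others ✗
  U3: none of the 3 fault types match ✗
  U4: none of the 3 fault types match ✗
  U5: none of the 3 fault types match ✗
  U6: none of the 3 fault types match ✗
  U7: stuck-at-0, inverted output ✓; others ✗
  U8: stuck-at-0, inverted output ✓; others ✗
  U9: stuck-at-0, inverted output ✓; others ✗
Consistent faults: {U0 stuck-at-1, U0 inverted output, U1 stuck-at-1, U1 inverted output, U2 stuck-at-1, U2 inverted output, U7 stuck-at-0, U7 inverted output, U8 stuck-at-0, U8 inverted output, U9 stuck-at-0, U9 inverted output} — 12 in all.

12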